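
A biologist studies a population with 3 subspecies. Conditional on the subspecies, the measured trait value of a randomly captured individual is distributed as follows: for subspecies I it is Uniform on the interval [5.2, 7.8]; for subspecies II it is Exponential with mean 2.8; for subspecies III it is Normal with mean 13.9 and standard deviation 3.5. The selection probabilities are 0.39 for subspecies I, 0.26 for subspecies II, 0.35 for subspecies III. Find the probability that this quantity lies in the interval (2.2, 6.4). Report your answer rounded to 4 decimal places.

Conditional on each subspecies, P(2.2 < X < 6.4): I: 0.461538; II: 0.354093; III: 0.0156477.
By total probability, P(2.2 < X < 6.4) = 0.39·0.461538 + 0.26·0.354093 + 0.35·0.0156477 = 0.277541.

0.2775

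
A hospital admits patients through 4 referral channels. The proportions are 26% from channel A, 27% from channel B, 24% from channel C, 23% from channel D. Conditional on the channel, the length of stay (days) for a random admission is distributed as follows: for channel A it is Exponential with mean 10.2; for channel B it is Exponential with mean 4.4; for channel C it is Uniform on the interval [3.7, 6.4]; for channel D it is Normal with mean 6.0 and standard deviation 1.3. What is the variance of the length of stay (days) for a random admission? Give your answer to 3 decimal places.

38.120

Per component, A: μ=10.2, E[X²]=208.08; B: μ=4.4, E[X²]=38.72; C: μ=5.05, E[X²]=26.11; D: μ=6, E[X²]=37.69.
E[X] = 0.26·10.2 + 0.27·4.4 + 0.24·5.05 + 0.23·6 = 6.432.
E[X²] = 0.26·208.08 + 0.27·38.72 + 0.24·26.11 + 0.23·37.69 = 79.4903.
Var(X) = E[X²] − (E[X])² = 79.4903 − 41.3706 = 38.1197.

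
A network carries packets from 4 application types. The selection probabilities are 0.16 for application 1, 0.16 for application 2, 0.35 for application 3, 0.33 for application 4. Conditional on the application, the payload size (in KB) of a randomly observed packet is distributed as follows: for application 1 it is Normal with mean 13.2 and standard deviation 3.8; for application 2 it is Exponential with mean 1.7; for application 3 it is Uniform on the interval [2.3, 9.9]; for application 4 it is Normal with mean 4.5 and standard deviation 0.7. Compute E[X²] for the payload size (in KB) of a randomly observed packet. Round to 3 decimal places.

52.666

For each component E[X²] = Var + (mean)², giving 1: 188.68; 2: 5.78; 3: 42.0233; 4: 20.74.
Overall E[X²] = 0.16·188.68 + 0.16·5.78 + 0.35·42.0233 + 0.33·20.74 = 52.666.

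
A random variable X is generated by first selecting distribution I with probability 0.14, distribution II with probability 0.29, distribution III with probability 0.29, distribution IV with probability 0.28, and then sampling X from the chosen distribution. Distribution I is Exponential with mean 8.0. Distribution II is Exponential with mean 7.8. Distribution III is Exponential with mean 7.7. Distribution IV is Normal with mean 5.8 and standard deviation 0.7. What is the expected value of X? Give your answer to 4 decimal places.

7.2390

Component means — I: 8; II: 7.8; III: 7.7; IV: 5.8.
E[X] = 0.14·8 + 0.29·7.8 + 0.29·7.7 + 0.28·5.8 = 7.239.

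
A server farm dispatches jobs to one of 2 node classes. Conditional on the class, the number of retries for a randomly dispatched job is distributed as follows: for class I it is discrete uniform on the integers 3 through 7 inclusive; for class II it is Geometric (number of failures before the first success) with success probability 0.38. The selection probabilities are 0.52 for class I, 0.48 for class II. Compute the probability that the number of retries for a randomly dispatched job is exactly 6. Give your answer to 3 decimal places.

0.114

Conditional on each class, P(X = 6): I: 0.2; II: 0.0215841.
By total probability, P(X = 6) = 0.52·0.2 + 0.48·0.0215841 = 0.11436.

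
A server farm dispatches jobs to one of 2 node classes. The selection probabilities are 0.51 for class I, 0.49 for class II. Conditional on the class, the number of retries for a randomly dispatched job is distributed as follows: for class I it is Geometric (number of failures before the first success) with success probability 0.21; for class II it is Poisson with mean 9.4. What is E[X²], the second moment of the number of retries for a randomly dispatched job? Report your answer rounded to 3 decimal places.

64.256

For each component E[X²] = Var + (mean)², giving I: 32.0658; II: 97.76.
Overall E[X²] = 0.51·32.0658 + 0.49·97.76 = 64.2559.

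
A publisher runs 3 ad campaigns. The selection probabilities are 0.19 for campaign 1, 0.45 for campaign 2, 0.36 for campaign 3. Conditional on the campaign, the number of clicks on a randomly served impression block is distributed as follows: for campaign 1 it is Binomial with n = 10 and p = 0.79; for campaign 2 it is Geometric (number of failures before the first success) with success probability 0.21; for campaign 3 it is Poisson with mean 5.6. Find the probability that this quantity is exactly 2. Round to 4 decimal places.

Conditional on each campaign, P(X = 2): 1: 0.000106224; 2: 0.131061; 3: 0.0579825.
By total probability, P(X = 2) = 0.19·0.000106224 + 0.45·0.131061 + 0.36·0.0579825 = 0.0798713.

0.0799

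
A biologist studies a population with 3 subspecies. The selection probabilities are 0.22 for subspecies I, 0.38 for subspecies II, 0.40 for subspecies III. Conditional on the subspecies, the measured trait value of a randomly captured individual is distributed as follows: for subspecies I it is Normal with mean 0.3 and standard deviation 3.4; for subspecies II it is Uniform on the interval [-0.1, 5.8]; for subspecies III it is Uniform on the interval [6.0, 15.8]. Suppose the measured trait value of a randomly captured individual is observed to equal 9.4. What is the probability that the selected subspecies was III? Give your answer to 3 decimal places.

0.983

Likelihoods f(9.4 | ·): I: 0.00326511; II: 0; III: 0.102041.
Posterior ∝ prior × likelihood. Numerator for III: 0.4·0.102041 = 0.0408163.
Normalizing constant: 0.22·0.00326511 + 0.38·0 + 0.4·0.102041 = 0.0415347.
P(III | observation) = 0.0408163 / 0.0415347 = 0.982705.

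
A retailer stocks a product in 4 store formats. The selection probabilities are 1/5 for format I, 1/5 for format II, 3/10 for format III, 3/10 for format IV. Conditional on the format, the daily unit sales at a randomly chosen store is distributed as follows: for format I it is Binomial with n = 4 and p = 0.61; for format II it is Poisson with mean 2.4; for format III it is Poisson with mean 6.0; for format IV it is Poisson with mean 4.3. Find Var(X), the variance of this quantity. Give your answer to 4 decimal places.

Per component, I: μ=2.44, E[X²]=6.9052; II: μ=2.4, E[X²]=8.16; III: μ=6, E[X²]=42; IV: μ=4.3, E[X²]=22.79.
E[X] = 0.2·2.44 + 0.2·2.4 + 0.3·6 + 0.3·4.3 = 4.058.
E[X²] = 0.2·6.9052 + 0.2·8.16 + 0.3·42 + 0.3·22.79 = 22.45.
Var(X) = E[X²] − (E[X])² = 22.45 − 16.4674 = 5.98268.

5.9827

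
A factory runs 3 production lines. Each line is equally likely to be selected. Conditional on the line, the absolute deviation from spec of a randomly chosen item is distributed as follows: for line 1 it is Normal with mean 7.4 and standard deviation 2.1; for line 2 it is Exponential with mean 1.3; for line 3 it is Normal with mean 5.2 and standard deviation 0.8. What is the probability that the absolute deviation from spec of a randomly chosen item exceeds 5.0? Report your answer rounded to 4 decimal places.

0.4978

Conditional on each line, P(X > 5.0): 1: 0.873451; 2: 0.0213617; 3: 0.598706.
By total probability, P(X > 5.0) = 0.333333·0.873451 + 0.333333·0.0213617 + 0.333333·0.598706 = 0.49784.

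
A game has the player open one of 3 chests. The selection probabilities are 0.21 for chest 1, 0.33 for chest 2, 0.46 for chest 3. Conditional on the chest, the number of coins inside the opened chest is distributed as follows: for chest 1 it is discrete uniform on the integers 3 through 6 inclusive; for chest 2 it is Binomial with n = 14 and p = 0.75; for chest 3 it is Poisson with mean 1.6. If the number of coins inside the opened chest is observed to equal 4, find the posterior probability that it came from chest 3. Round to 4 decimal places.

Likelihoods P(X=4 | ·): 1: 0.25; 2: 0.00030205; 3: 0.0551312.
Posterior ∝ prior × likelihood. Numerator for 3: 0.46·0.0551312 = 0.0253604.
Normalizing constant: 0.21·0.25 + 0.33·0.00030205 + 0.46·0.0551312 = 0.07796.
P(3 | observation) = 0.0253604 / 0.07796 = 0.325299.

0.3253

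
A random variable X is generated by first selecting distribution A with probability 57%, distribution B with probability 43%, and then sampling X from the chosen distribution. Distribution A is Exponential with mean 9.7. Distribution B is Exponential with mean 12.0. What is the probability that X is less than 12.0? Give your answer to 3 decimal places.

0.676

Conditional on each component, P(X < 12.0): A: 0.709779; B: 0.632121.
By total probability, P(X < 12.0) = 0.57·0.709779 + 0.43·0.632121 = 0.676386.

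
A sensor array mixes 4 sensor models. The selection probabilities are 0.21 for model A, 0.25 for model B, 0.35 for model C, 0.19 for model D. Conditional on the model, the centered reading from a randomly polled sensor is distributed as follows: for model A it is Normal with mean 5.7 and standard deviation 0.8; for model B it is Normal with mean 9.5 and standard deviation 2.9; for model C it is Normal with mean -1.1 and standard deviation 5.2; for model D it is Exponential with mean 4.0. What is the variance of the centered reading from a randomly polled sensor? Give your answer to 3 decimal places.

Per component, A: μ=5.7, E[X²]=33.13; B: μ=9.5, E[X²]=98.66; C: μ=-1.1, E[X²]=28.25; D: μ=4, E[X²]=32.
E[X] = 0.21·5.7 + 0.25·9.5 + 0.35·-1.1 + 0.19·4 = 3.947.
E[X²] = 0.21·33.13 + 0.25·98.66 + 0.35·28.25 + 0.19·32 = 47.5898.
Var(X) = E[X²] − (E[X])² = 47.5898 − 15.5788 = 32.011.

32.011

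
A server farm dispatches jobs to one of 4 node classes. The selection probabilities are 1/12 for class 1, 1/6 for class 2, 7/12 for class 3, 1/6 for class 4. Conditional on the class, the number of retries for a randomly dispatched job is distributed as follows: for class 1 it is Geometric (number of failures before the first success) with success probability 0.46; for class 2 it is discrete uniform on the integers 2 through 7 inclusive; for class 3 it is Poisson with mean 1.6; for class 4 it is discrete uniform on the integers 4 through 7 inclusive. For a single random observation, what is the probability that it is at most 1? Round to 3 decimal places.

0.365

Conditional on each class, P(X ≤ 1): 1: 0.7084; 2: 0; 3: 0.524931; 4: 0.
By total probability, P(X ≤ 1) = 0.0833333·0.7084 + 0.166667·0 + 0.583333·0.524931 + 0.166667·0 = 0.365243.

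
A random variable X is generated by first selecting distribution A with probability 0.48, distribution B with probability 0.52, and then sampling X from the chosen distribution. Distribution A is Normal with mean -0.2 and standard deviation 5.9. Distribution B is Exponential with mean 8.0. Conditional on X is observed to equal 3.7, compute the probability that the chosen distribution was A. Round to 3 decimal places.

Likelihoods f(3.7 | ·): A: 0.0543472; B: 0.0787134.
Posterior ∝ prior × likelihood. Numerator for A: 0.48·0.0543472 = 0.0260866.
Normalizing constant: 0.48·0.0543472 + 0.52·0.0787134 = 0.0670176.
P(A | observation) = 0.0260866 / 0.0670176 = 0.389251.

0.389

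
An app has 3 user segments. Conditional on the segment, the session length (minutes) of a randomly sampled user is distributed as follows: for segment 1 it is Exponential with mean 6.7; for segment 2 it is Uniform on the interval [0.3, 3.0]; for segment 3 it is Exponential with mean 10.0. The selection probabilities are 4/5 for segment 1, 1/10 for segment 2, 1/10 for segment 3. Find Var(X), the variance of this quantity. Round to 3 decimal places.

Per component, 1: μ=6.7, E[X²]=89.78; 2: μ=1.65, E[X²]=3.33; 3: μ=10, E[X²]=200.
E[X] = 0.8·6.7 + 0.1·1.65 + 0.1·10 = 6.525.
E[X²] = 0.8·89.78 + 0.1·3.33 + 0.1·200 = 92.157.
Var(X) = E[X²] − (E[X])² = 92.157 − 42.5756 = 49.5814.

49.581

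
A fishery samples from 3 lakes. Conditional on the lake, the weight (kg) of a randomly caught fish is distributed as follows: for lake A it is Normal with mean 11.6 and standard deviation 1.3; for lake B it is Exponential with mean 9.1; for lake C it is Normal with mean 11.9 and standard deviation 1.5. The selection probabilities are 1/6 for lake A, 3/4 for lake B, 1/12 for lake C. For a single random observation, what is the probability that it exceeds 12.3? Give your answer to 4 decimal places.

Conditional on each lake, P(X > 12.3): A: 0.295129; B: 0.258813; C: 0.394863.
By total probability, P(X > 12.3) = 0.166667·0.295129 + 0.75·0.258813 + 0.0833333·0.394863 = 0.276203.

0.2762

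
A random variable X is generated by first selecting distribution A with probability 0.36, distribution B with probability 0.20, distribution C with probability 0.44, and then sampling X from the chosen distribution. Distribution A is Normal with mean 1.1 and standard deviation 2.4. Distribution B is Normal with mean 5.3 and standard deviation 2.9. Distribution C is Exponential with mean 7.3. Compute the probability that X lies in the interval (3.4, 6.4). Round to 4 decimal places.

0.2273

Conditional on each component, P(3.4 < X < 6.4): A: 0.155337; B: 0.391593; C: 0.211513.
By total probability, P(3.4 < X < 6.4) = 0.36·0.155337 + 0.2·0.391593 + 0.44·0.211513 = 0.227306.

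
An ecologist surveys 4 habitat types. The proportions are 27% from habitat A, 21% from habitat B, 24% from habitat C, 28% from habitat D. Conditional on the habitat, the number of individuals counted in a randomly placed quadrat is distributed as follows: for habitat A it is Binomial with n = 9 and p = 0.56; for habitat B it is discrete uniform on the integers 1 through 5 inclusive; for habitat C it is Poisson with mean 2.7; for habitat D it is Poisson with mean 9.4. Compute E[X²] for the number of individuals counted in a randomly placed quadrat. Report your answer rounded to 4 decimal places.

For each component E[X²] = Var + (mean)², giving A: 27.6192; B: 11; C: 9.99; D: 97.76.
Overall E[X²] = 0.27·27.6192 + 0.21·11 + 0.24·9.99 + 0.28·97.76 = 39.5376.

39.5376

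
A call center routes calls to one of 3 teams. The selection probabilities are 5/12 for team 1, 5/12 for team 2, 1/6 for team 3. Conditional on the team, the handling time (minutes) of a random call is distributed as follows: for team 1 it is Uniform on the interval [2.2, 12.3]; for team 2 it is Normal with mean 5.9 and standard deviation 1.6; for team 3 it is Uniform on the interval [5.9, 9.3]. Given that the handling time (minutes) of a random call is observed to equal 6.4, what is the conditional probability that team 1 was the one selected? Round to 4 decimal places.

Likelihoods f(6.4 | ·): 1: 0.0990099; 2: 0.237457; 3: 0.294118.
Posterior ∝ prior × likelihood. Numerator for 1: 0.416667·0.0990099 = 0.0412541.
Normalizing constant: 0.416667·0.0990099 + 0.416667·0.237457 + 0.166667·0.294118 = 0.189214.
P(1 | observation) = 0.0412541 / 0.189214 = 0.218029.

0.2180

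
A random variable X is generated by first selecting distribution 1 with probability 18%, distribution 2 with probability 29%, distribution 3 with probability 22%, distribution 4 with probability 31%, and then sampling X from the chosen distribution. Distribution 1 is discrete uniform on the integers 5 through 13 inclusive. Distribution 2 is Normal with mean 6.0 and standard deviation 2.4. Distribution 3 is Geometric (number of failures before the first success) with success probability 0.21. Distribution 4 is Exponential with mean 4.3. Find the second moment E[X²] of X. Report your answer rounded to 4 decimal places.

For each component E[X²] = Var + (mean)², giving 1: 87.6667; 2: 41.76; 3: 32.0658; 4: 36.98.
Overall E[X²] = 0.18·87.6667 + 0.29·41.76 + 0.22·32.0658 + 0.31·36.98 = 46.4087.

46.4087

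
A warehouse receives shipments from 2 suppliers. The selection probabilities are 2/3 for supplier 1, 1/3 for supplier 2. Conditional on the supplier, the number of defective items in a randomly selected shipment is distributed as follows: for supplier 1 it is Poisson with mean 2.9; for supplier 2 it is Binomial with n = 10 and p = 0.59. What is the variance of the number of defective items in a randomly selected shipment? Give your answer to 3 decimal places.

Per component, 1: μ=2.9, E[X²]=11.31; 2: μ=5.9, E[X²]=37.229.
E[X] = 0.666667·2.9 + 0.333333·5.9 = 3.9.
E[X²] = 0.666667·11.31 + 0.333333·37.229 = 19.9497.
Var(X) = E[X²] − (E[X])² = 19.9497 − 15.21 = 4.73967.

4.740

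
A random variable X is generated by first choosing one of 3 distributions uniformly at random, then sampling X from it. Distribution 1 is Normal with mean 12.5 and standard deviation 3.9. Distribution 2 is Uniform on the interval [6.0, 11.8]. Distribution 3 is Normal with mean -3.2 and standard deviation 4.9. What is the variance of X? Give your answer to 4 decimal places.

59.1033

Per component, 1: μ=12.5, E[X²]=171.46; 2: μ=8.9, E[X²]=82.0133; 3: μ=-3.2, E[X²]=34.25.
E[X] = 0.333333·12.5 + 0.333333·8.9 + 0.333333·-3.2 = 6.06667.
E[X²] = 0.333333·171.46 + 0.333333·82.0133 + 0.333333·34.25 = 95.9078.
Var(X) = E[X²] − (E[X])² = 95.9078 − 36.8044 = 59.1033.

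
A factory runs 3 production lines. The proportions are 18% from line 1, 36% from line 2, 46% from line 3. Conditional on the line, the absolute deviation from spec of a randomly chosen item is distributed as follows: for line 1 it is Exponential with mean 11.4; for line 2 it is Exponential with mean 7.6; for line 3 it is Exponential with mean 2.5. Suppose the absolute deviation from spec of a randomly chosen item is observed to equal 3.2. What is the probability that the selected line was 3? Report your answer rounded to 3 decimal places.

Likelihoods f(3.2 | ·): 1: 0.0662503; 2: 0.0863626; 3: 0.111215.
Posterior ∝ prior × likelihood. Numerator for 3: 0.46·0.111215 = 0.0511589.
Normalizing constant: 0.18·0.0662503 + 0.36·0.0863626 + 0.46·0.111215 = 0.0941744.
P(3 | observation) = 0.0511589 / 0.0941744 = 0.543235.

0.543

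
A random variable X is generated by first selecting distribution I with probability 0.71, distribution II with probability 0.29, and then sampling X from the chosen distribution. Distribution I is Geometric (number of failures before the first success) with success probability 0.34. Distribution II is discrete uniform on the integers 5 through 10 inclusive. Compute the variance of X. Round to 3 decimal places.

11.262

Per component, I: μ=1.94118, E[X²]=9.47751; II: μ=7.5, E[X²]=59.1667.
E[X] = 0.71·1.94118 + 0.29·7.5 = 3.55324.
E[X²] = 0.71·9.47751 + 0.29·59.1667 = 23.8874.
Var(X) = E[X²] − (E[X])² = 23.8874 − 12.6255 = 11.2619.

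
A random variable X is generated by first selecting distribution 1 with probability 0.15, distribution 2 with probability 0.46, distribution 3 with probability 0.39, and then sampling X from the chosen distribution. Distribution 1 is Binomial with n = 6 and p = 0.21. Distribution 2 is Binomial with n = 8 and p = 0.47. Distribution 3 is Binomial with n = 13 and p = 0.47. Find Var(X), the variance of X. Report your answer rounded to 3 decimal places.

Per component, 1: μ=1.26, E[X²]=2.583; 2: μ=3.76, E[X²]=16.1304; 3: μ=6.11, E[X²]=40.5704.
E[X] = 0.15·1.26 + 0.46·3.76 + 0.39·6.11 = 4.3015.
E[X²] = 0.15·2.583 + 0.46·16.1304 + 0.39·40.5704 = 23.6299.
Var(X) = E[X²] − (E[X])² = 23.6299 − 18.5029 = 5.12699.

5.127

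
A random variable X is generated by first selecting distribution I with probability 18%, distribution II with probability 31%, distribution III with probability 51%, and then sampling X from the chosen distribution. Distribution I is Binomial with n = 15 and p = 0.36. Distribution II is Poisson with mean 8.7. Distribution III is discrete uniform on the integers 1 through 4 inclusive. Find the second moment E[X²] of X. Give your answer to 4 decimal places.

35.8568

For each component E[X²] = Var + (mean)², giving I: 32.616; II: 84.39; III: 7.5.
Overall E[X²] = 0.18·32.616 + 0.31·84.39 + 0.51·7.5 = 35.8568.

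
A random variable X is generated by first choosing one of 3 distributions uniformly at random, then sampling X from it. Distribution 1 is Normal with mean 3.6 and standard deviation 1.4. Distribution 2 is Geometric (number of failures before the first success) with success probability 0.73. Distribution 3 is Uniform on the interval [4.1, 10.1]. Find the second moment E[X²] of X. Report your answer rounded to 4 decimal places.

For each component E[X²] = Var + (mean)², giving 1: 14.92; 2: 0.64346; 3: 53.41.
Overall E[X²] = 0.333333·14.92 + 0.333333·0.64346 + 0.333333·53.41 = 22.9912.

22.9912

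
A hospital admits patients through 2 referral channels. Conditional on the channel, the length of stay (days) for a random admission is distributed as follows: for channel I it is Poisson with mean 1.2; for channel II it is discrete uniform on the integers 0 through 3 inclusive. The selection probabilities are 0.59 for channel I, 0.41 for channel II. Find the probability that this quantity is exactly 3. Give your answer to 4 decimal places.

0.1537

Conditional on each channel, P(X = 3): I: 0.0867439; II: 0.25.
By total probability, P(X = 3) = 0.59·0.0867439 + 0.41·0.25 = 0.153679.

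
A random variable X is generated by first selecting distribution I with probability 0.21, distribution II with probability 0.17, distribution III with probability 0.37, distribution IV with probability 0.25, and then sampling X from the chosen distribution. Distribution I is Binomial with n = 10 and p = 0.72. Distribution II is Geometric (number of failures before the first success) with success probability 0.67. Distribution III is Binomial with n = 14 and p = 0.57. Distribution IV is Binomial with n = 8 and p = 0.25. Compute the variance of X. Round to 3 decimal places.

Per component, I: μ=7.2, E[X²]=53.856; II: μ=0.492537, E[X²]=0.977723; III: μ=7.98, E[X²]=67.1118; IV: μ=2, E[X²]=5.5.
E[X] = 0.21·7.2 + 0.17·0.492537 + 0.37·7.98 + 0.25·2 = 5.04833.
E[X²] = 0.21·53.856 + 0.17·0.977723 + 0.37·67.1118 + 0.25·5.5 = 37.6823.
Var(X) = E[X²] − (E[X])² = 37.6823 − 25.4856 = 12.1967.

12.197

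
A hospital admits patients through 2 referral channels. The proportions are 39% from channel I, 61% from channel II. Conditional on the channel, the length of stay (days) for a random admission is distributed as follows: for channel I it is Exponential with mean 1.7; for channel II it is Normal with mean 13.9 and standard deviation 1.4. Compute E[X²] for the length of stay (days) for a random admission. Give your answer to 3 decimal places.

For each component E[X²] = Var + (mean)², giving I: 5.78; II: 195.17.
Overall E[X²] = 0.39·5.78 + 0.61·195.17 = 121.308.

121.308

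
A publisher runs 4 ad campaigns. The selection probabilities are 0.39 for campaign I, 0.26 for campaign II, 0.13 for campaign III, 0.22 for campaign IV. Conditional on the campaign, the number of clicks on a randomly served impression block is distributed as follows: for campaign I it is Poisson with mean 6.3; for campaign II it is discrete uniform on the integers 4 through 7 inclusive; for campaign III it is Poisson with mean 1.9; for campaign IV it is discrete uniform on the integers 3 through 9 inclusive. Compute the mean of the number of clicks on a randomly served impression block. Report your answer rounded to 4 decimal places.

5.4540

Component means — I: 6.3; II: 5.5; III: 1.9; IV: 6.
E[X] = 0.39·6.3 + 0.26·5.5 + 0.13·1.9 + 0.22·6 = 5.454.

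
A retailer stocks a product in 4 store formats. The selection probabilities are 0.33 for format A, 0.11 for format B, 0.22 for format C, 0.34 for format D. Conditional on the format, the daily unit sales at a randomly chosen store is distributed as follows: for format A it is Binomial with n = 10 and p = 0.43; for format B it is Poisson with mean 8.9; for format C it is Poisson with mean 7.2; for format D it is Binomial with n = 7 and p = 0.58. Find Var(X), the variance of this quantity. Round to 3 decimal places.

7.020

Per component, A: μ=4.3, E[X²]=20.941; B: μ=8.9, E[X²]=88.11; C: μ=7.2, E[X²]=59.04; D: μ=4.06, E[X²]=18.1888.
E[X] = 0.33·4.3 + 0.11·8.9 + 0.22·7.2 + 0.34·4.06 = 5.3624.
E[X²] = 0.33·20.941 + 0.11·88.11 + 0.22·59.04 + 0.34·18.1888 = 35.7756.
Var(X) = E[X²] − (E[X])² = 35.7756 − 28.7553 = 7.02029.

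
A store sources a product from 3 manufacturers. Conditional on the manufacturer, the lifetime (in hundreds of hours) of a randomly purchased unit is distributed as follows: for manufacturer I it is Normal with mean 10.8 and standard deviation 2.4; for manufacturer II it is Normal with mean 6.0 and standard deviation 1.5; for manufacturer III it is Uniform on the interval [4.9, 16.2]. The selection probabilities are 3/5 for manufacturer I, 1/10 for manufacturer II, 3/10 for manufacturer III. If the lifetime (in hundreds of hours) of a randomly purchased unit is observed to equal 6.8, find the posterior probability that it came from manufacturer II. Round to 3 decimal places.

Likelihoods f(6.8 | ·): I: 0.0414488; II: 0.230703; III: 0.0884956.
Posterior ∝ prior × likelihood. Numerator for II: 0.1·0.230703 = 0.0230703.
Normalizing constant: 0.6·0.0414488 + 0.1·0.230703 + 0.3·0.0884956 = 0.0744882.
P(II | observation) = 0.0230703 / 0.0744882 = 0.309717.

0.310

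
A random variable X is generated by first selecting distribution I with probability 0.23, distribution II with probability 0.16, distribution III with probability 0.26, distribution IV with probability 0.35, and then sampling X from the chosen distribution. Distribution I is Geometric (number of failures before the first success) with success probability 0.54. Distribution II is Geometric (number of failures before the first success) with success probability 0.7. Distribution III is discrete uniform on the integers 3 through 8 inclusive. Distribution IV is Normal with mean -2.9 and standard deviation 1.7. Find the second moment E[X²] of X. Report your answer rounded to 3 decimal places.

13.235

For each component E[X²] = Var + (mean)², giving I: 2.30316; II: 0.795918; III: 33.1667; IV: 11.3.
Overall E[X²] = 0.23·2.30316 + 0.16·0.795918 + 0.26·33.1667 + 0.35·11.3 = 13.2354.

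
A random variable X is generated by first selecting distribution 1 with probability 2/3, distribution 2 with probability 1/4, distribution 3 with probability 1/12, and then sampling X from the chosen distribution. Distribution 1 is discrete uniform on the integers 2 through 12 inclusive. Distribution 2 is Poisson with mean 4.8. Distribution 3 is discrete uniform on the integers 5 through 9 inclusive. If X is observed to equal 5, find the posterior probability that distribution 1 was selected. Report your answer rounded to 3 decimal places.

0.501

Likelihoods P(X=5 | ·): 1: 0.0909091; 2: 0.174748; 3: 0.2.
Posterior ∝ prior × likelihood. Numerator for 1: 0.666667·0.0909091 = 0.0606061.
Normalizing constant: 0.666667·0.0909091 + 0.25·0.174748 + 0.0833333·0.2 = 0.12096.
P(1 | observation) = 0.0606061 / 0.12096 = 0.501044.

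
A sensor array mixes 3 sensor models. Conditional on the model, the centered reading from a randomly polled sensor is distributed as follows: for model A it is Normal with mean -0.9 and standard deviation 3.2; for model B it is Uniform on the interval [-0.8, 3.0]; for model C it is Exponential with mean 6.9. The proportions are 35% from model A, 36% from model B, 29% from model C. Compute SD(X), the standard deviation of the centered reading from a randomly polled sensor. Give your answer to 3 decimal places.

5.293

Per component, A: μ=-0.9, E[X²]=11.05; B: μ=1.1, E[X²]=2.41333; C: μ=6.9, E[X²]=95.22.
E[X] = 0.35·-0.9 + 0.36·1.1 + 0.29·6.9 = 2.082.
E[X²] = 0.35·11.05 + 0.36·2.41333 + 0.29·95.22 = 32.3501.
Var(X) = E[X²] − (E[X])² = 32.3501 − 4.33472 = 28.0154.
SD(X) = √28.0154 = 5.29296.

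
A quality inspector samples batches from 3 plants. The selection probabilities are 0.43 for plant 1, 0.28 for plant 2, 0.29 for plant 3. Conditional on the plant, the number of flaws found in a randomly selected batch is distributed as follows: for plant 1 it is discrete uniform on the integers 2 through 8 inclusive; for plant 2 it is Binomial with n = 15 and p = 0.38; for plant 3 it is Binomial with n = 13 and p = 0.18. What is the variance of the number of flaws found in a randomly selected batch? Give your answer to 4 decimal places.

Per component, 1: μ=5, E[X²]=29; 2: μ=5.7, E[X²]=36.024; 3: μ=2.34, E[X²]=7.3944.
E[X] = 0.43·5 + 0.28·5.7 + 0.29·2.34 = 4.4246.
E[X²] = 0.43·29 + 0.28·36.024 + 0.29·7.3944 = 24.7011.
Var(X) = E[X²] − (E[X])² = 24.7011 − 19.5771 = 5.12401.

5.1240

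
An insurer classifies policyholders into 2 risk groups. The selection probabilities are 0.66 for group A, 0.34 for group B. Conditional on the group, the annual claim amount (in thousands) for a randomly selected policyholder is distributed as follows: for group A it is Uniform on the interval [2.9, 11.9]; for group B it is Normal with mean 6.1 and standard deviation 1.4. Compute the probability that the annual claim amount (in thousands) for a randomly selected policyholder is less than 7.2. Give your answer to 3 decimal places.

0.582

Conditional on each group, P(X < 7.2): A: 0.477778; B: 0.783983.
By total probability, P(X < 7.2) = 0.66·0.477778 + 0.34·0.783983 = 0.581887.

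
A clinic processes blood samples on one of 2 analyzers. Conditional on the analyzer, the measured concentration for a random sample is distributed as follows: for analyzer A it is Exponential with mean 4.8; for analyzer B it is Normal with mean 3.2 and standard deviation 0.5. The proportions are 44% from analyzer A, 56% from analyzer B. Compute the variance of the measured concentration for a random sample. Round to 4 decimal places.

10.9084

Per component, A: μ=4.8, E[X²]=46.08; B: μ=3.2, E[X²]=10.49.
E[X] = 0.44·4.8 + 0.56·3.2 = 3.904.
E[X²] = 0.44·46.08 + 0.56·10.49 = 26.1496.
Var(X) = E[X²] − (E[X])² = 26.1496 − 15.2412 = 10.9084.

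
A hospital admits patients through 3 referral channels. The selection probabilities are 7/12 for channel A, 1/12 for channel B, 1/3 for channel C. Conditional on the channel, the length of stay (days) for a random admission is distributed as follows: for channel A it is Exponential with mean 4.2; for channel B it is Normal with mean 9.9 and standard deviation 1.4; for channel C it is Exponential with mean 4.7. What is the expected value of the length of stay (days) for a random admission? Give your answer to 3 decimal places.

Component means — A: 4.2; B: 9.9; C: 4.7.
E[X] = 0.583333·4.2 + 0.0833333·9.9 + 0.333333·4.7 = 4.84167.

4.842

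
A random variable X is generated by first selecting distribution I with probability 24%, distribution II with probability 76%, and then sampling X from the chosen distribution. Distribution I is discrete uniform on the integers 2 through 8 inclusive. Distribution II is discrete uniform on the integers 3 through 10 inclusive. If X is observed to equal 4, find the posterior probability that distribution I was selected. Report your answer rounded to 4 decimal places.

Likelihoods P(X=4 | ·): I: 0.142857; II: 0.125.
Posterior ∝ prior × likelihood. Numerator for I: 0.24·0.142857 = 0.0342857.
Normalizing constant: 0.24·0.142857 + 0.76·0.125 = 0.129286.
P(I | observation) = 0.0342857 / 0.129286 = 0.265193.

0.2652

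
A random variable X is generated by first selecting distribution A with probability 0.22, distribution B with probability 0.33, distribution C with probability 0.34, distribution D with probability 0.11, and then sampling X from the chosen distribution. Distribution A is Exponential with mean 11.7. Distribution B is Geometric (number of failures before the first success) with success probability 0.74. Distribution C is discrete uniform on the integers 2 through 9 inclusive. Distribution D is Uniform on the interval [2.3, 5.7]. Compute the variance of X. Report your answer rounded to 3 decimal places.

49.366

Per component, A: μ=11.7, E[X²]=273.78; B: μ=0.351351, E[X²]=0.598247; C: μ=5.5, E[X²]=35.5; D: μ=4, E[X²]=16.9633.
E[X] = 0.22·11.7 + 0.33·0.351351 + 0.34·5.5 + 0.11·4 = 4.99995.
E[X²] = 0.22·273.78 + 0.33·0.598247 + 0.34·35.5 + 0.11·16.9633 = 74.365.
Var(X) = E[X²] − (E[X])² = 74.365 − 24.9995 = 49.3655.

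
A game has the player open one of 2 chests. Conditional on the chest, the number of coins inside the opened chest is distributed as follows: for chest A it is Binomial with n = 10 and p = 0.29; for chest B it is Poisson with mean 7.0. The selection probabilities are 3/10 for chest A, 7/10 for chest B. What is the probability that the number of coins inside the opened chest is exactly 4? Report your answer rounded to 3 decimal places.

0.121

Conditional on each chest, P(X = 4): A: 0.190266; B: 0.0912262.
By total probability, P(X = 4) = 0.3·0.190266 + 0.7·0.0912262 = 0.120938.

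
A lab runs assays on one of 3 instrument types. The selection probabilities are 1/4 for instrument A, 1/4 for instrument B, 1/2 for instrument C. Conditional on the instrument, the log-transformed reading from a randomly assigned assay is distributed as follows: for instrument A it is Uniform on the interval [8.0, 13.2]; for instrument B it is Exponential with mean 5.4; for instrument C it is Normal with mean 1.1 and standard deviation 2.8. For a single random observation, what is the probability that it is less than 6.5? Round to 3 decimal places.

Conditional on each instrument, P(X < 6.5): A: 0; B: 0.699919; C: 0.973108.
By total probability, P(X < 6.5) = 0.25·0 + 0.25·0.699919 + 0.5·0.973108 = 0.661534.

0.662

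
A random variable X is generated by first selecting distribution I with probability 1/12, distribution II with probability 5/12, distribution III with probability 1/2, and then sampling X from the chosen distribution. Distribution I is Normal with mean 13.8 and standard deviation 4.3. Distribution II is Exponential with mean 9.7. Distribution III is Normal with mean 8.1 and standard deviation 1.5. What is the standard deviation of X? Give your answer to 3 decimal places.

6.659

Per component, I: μ=13.8, E[X²]=208.93; II: μ=9.7, E[X²]=188.18; III: μ=8.1, E[X²]=67.86.
E[X] = 0.0833333·13.8 + 0.416667·9.7 + 0.5·8.1 = 9.24167.
E[X²] = 0.0833333·208.93 + 0.416667·188.18 + 0.5·67.86 = 129.749.
Var(X) = E[X²] − (E[X])² = 129.749 − 85.4084 = 44.3408.
SD(X) = √44.3408 = 6.65889.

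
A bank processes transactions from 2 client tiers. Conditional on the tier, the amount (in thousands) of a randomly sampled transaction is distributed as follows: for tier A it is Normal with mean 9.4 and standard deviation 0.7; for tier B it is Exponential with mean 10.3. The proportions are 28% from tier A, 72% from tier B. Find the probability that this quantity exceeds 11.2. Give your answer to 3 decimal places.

0.244

Conditional on each tier, P(X > 11.2): A: 0.005064; B: 0.337099.
By total probability, P(X > 11.2) = 0.28·0.005064 + 0.72·0.337099 = 0.244129.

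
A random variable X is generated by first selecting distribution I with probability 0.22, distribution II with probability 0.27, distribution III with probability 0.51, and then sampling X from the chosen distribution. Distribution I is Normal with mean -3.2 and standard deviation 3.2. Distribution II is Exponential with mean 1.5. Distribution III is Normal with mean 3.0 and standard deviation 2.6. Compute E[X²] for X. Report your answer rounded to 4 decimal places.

13.7582

For each component E[X²] = Var + (mean)², giving I: 20.48; II: 4.5; III: 15.76.
Overall E[X²] = 0.22·20.48 + 0.27·4.5 + 0.51·15.76 = 13.7582.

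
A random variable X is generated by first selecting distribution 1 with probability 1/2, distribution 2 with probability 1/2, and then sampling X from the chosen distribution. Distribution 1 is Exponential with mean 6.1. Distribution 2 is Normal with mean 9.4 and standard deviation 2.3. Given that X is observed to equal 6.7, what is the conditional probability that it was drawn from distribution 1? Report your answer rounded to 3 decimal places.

0.386

Likelihoods f(6.7 | ·): 1: 0.0546586; 2: 0.0870839.
Posterior ∝ prior × likelihood. Numerator for 1: 0.5·0.0546586 = 0.0273293.
Normalizing constant: 0.5·0.0546586 + 0.5·0.0870839 = 0.0708712.
P(1 | observation) = 0.0273293 / 0.0708712 = 0.385619.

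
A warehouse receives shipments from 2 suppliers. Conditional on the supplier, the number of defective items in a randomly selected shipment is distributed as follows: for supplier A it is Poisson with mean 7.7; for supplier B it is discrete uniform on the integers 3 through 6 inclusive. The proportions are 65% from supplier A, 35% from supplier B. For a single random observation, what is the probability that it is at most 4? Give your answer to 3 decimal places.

Conditional on each supplier, P(X ≤ 4): A: 0.118145; B: 0.5.
By total probability, P(X ≤ 4) = 0.65·0.118145 + 0.35·0.5 = 0.251794.

0.252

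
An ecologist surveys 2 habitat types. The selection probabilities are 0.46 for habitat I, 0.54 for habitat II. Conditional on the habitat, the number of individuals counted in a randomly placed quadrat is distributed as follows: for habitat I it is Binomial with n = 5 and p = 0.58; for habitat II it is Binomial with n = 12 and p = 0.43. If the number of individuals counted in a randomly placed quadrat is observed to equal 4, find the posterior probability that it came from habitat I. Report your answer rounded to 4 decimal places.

0.5177

Likelihoods P(X=4 | ·): I: 0.237646; II: 0.188572.
Posterior ∝ prior × likelihood. Numerator for I: 0.46·0.237646 = 0.109317.
Normalizing constant: 0.46·0.237646 + 0.54·0.188572 = 0.211146.
P(I | observation) = 0.109317 / 0.211146 = 0.517733.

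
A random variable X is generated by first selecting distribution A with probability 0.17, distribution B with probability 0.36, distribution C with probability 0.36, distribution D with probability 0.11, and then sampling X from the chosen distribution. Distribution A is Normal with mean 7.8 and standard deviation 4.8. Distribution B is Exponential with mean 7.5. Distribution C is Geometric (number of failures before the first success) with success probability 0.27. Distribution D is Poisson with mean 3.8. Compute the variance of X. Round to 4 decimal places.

33.6550

Per component, A: μ=7.8, E[X²]=83.88; B: μ=7.5, E[X²]=112.5; C: μ=2.7037, E[X²]=17.3237; D: μ=3.8, E[X²]=18.24.
E[X] = 0.17·7.8 + 0.36·7.5 + 0.36·2.7037 + 0.11·3.8 = 5.41733.
E[X²] = 0.17·83.88 + 0.36·112.5 + 0.36·17.3237 + 0.11·18.24 = 63.0025.
Var(X) = E[X²] − (E[X])² = 63.0025 − 29.3475 = 33.655.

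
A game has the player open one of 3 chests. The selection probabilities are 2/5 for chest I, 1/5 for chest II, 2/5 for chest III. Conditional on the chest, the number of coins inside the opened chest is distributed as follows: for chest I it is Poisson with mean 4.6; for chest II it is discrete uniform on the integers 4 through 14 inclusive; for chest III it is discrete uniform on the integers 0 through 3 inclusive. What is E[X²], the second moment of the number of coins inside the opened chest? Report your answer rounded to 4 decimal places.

29.9040

For each component E[X²] = Var + (mean)², giving I: 25.76; II: 91; III: 3.5.
Overall E[X²] = 0.4·25.76 + 0.2·91 + 0.4·3.5 = 29.904.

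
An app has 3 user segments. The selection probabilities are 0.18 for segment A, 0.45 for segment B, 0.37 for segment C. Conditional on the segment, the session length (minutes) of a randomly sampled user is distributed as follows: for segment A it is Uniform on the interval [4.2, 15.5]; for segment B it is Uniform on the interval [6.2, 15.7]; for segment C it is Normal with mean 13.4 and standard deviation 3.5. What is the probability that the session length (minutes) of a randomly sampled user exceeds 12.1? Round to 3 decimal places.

Conditional on each segment, P(X > 12.1): A: 0.300885; B: 0.378947; C: 0.644841.
By total probability, P(X > 12.1) = 0.18·0.300885 + 0.45·0.378947 + 0.37·0.644841 = 0.463277.

0.463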